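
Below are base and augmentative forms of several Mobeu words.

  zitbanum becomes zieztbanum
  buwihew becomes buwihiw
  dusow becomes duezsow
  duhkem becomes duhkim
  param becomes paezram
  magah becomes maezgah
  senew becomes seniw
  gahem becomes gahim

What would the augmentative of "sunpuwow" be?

senew and dusow both end in -w yet inflect differently (seniw, duezsow), so the final letter is not what conditions the rule; the last vowel is.
"sunpuwow" has last vowel 'o'. The one such stem in the data (dusow → duezsow) inserts -ez- after the first vowel (as do magah, param), so the same rule applies.
The other pattern: stems whose last vowel is 'e' change the last vowel to 'i'.
So sunpuwow → sueznpuwow.

sueznpuwow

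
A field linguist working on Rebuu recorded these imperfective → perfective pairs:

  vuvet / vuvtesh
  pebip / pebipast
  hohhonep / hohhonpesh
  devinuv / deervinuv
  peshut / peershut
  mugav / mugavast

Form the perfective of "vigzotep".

vigzotpesh

peshut and vuvet both end in -t yet inflect differently (peershut, vuvtesh), so the final letter is not what conditions the rule; the last vowel is.
"vigzotep" has last vowel 'e'. The stems whose last vowel is 'e' (hohhonep → hohhonpesh, vuvet → vuvtesh) delete the last vowel and add -esh.
The other patterns: stems whose last vowel is 'u' insert -er- after the first vowel; stems whose last vowel is 'a' or 'i' add -ast.
So vigzotep → vigzotpesh.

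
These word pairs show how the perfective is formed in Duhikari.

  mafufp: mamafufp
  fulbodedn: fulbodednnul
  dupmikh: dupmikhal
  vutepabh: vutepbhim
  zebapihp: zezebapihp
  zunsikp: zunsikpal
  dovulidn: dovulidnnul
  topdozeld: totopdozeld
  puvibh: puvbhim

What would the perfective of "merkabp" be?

dupmikh and vutepabh both end in -h yet inflect differently (dupmikhal, vutepbhim), so the final letter is not what conditions the rule; the second-to-last letter is.
"merkabp" has second-to-last letter 'b'. The stems whose second-to-last letter is 'b' (vutepabh → vutepbhim, puvibh → puvbhim) delete the last vowel and add -im.
So merkabp → merkbpim.

merkbpim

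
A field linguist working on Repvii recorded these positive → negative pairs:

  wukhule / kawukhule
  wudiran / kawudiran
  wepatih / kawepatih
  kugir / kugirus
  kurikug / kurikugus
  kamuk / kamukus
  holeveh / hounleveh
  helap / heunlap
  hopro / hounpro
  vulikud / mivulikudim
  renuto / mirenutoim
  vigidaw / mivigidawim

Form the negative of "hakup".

haunkup

"hakup" begins with h-. The stems beginning with h- (holeveh → hounleveh, helap → heunlap, hopro → hounpro) insert -un- after the first vowel.
So hakup → haunkup.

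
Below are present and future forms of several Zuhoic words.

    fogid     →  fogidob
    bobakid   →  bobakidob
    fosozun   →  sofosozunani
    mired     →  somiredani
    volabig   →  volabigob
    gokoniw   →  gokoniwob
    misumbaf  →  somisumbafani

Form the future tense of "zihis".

zihisob

fogid and mired both end in -d yet inflect differently (fogidob, somiredani), so the final letter is not what conditions the rule; the last vowel is.
"zihis" has last vowel 'i'. The stems whose last vowel is 'i' (volabig → volabigob, gokoniw → gokoniwob, fogid → fogidob) add -ob.
So zihis → zihisob.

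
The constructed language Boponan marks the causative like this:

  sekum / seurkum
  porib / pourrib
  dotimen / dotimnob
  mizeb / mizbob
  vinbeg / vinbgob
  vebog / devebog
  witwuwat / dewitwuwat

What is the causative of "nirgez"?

porib and mizeb both end in -b yet inflect differently (pourrib, mizbob), so the final letter is not what conditions the rule; the last vowel is.
"nirgez" has last vowel 'e'. The stems whose last vowel is 'e' (dotimen → dotimnob, mizeb → mizbob, vinbeg → vinbgob) delete the last vowel and add -ob.
So nirgez → nirgzob.

nirgzob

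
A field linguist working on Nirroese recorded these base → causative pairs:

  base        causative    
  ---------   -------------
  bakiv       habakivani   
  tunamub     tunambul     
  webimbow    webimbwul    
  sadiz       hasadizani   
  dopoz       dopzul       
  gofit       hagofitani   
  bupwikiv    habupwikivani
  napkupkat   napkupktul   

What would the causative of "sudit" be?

hasuditani

gofit and napkupkat both end in -t yet inflect differently (hagofitani, napkupktul), so the final letter is not what conditions the rule; the last vowel is.
"sudit" has last vowel 'i'. The stems whose last vowel is 'i' (gofit → hagofitani, bupwikiv → habupwikivani, sadiz → hasadizani) add ha- … -ani around the stem.
The other pattern: stems whose last vowel is 'a', 'o' or 'u' delete the last vowel and add -ul.
So sudit → hasuditani.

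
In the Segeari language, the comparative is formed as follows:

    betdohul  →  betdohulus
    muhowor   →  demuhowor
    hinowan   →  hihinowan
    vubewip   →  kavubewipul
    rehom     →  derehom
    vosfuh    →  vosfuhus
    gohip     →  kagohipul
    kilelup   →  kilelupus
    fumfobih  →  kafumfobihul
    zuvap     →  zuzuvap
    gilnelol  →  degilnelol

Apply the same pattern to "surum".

"surum" has last vowel 'u'. The stems whose last vowel is 'u' (kilelup → kilelupus, vosfuh → vosfuhus, betdohul → betdohulus) add -us.
So surum → surumus.

surumus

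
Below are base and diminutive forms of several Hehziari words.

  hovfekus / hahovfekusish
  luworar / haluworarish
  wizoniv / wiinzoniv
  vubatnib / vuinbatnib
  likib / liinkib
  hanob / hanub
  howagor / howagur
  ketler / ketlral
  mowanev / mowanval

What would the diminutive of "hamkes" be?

"hamkes" has last vowel 'e'. The stems whose last vowel is 'e' (ketler → ketlral, mowanev → mowanval) delete the last vowel and add -al.
So hamkes → hamksal.

hamksal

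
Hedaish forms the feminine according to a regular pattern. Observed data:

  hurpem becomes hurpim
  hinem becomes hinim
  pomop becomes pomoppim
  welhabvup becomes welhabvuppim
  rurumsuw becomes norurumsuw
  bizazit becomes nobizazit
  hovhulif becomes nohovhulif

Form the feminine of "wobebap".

wobebappim

welhabvup and rurumsuw both have last vowel 'u' yet inflect differently (welhabvuppim, norurumsuw), so the last vowel is not what conditions the rule; the final letter is.
"wobebap" ends in -p. The stems ending in -p (pomop → pomoppim, welhabvup → welhabvuppim) double the final consonant and add -im.
So wobebap → wobebappim.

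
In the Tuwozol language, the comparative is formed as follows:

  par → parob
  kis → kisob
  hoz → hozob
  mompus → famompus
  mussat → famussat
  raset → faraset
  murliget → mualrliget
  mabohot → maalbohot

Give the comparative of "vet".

vetob

kis and mompus both end in -s yet inflect differently (kisob, famompus), so the final letter is not what conditions the rule; the number of vowels is.
"vet" has 1 vowel. The stems with 1 vowel (par → parob, kis → kisob, hoz → hozob) add -ob.
So vet → vetob.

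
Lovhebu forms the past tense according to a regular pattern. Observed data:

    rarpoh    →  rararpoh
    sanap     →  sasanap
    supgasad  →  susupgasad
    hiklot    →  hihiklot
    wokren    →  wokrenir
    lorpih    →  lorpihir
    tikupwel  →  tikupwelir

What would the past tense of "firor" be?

"firor" has last vowel 'o'. The stems whose last vowel is 'o' (rarpoh → rararpoh, hiklot → hihiklot) repeat the first consonant+vowel as a prefix.
So firor → fifiror.

fifiror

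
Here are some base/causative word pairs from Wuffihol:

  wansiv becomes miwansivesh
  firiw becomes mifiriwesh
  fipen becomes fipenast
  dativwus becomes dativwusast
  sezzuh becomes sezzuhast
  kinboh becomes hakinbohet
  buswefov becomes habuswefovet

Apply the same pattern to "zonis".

"zonis" has last vowel 'i'. The stems whose last vowel is 'i' (wansiv → miwansivesh, firiw → mifiriwesh) add mi- … -esh around the stem.
The other patterns: stems whose last vowel is 'e' or 'u' add -ast; stems whose last vowel is 'o' add ha- … -et around the stem.
So zonis → mizonisesh.

mizonisesh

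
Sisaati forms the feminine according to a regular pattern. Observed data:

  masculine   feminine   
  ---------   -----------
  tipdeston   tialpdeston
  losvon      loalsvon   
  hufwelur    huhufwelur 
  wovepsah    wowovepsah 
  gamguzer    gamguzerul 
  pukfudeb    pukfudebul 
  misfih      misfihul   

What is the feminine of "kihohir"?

hufwelur and gamguzer both end in -r yet inflect differently (huhufwelur, gamguzerul), so the final letter is not what conditions the rule; the last vowel is.
"kihohir" has last vowel 'i'. The one such stem in the data (misfih → misfihul) adds -ul, so the same rule applies.
So kihohir → kihohirul.

kihohirul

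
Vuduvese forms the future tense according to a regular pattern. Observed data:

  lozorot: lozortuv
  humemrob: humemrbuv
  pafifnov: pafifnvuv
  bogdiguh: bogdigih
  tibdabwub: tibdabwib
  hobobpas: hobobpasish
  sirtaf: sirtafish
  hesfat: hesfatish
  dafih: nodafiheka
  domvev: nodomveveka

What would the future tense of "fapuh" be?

"fapuh" has last vowel 'u'. The stems whose last vowel is 'u' (bogdiguh → bogdigih, tibdabwub → tibdabwib) change the last vowel to 'i'.
The other patterns: stems whose last vowel is 'o' delete the last vowel and add -uv; stems whose last vowel is 'a' add -ish; stems whose last vowel is 'e' or 'i' add no- … -eka around the stem.
So fapuh → fapih.

fapih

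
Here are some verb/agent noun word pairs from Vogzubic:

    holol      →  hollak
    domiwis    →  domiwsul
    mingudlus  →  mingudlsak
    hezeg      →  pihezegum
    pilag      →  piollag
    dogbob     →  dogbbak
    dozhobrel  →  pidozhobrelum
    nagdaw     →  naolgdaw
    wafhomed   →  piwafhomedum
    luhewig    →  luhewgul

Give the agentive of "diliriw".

pilag and luhewig both end in -g yet inflect differently (piollag, luhewgul), so the final letter is not what conditions the rule; the last vowel is.
"diliriw" has last vowel 'i'. The stems whose last vowel is 'i' (domiwis → domiwsul, luhewig → luhewgul) delete the last vowel and add -ul.
The other patterns: stems whose last vowel is 'a' insert -ol- after the first vowel; stems whose last vowel is 'e' add pi- … -um around the stem; stems whose last vowel is 'o' or 'u' delete the last vowel and add -ak.
So diliriw → dilirwul.

dilirwul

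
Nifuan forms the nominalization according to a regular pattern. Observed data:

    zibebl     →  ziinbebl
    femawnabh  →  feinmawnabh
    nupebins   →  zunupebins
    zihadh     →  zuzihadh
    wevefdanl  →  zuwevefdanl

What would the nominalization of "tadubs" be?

femawnabh and zihadh both end in -h yet inflect differently (feinmawnabh, zuzihadh), so the final letter is not what conditions the rule; the second-to-last letter is.
"tadubs" has second-to-last letter 'b'. The stems whose second-to-last letter is 'b' (zibebl → ziinbebl, femawnabh → feinmawnabh) insert -in- after the first vowel.
So tadubs → taindubs.

taindubs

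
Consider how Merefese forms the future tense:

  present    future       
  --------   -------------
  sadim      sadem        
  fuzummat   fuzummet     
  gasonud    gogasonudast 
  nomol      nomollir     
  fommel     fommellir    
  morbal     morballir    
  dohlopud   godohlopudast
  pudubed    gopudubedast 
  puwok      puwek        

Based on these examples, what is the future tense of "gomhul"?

gomhullir

"gomhul" ends in -l. The stems ending in -l (fommel → fommellir, morbal → morballir, nomol → nomollir) double the final consonant and add -ir.
So gomhul → gomhullir.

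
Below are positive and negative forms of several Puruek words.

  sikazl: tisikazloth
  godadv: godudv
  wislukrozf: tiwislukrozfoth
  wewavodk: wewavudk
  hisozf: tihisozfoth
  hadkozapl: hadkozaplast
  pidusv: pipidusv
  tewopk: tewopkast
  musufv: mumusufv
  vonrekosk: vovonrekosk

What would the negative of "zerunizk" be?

"zerunizk" has second-to-last letter 'z'. The stems whose second-to-last letter is 'z' (sikazl → tisikazloth, wislukrozf → tiwislukrozfoth, hisozf → tihisozfoth) add ti- … -oth around the stem.
The other patterns: stems whose second-to-last letter is 'p' add -ast; stems whose second-to-last letter is 'd' change the last vowel to 'u'; stems whose second-to-last letter is 'f' or 's' repeat the first consonant+vowel as a prefix.
So zerunizk → tizerunizkoth.

tizerunizkoth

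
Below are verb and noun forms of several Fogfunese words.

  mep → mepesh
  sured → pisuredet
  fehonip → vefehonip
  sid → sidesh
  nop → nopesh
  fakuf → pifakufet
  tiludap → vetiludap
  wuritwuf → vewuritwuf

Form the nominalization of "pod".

sid and sured both end in -d yet inflect differently (sidesh, pisuredet), so the final letter is not what conditions the rule; the number of vowels is.
"pod" has 1 vowel. The stems with 1 vowel (sid → sidesh, mep → mepesh, nop → nopesh) add -esh.
So pod → podesh.

podesh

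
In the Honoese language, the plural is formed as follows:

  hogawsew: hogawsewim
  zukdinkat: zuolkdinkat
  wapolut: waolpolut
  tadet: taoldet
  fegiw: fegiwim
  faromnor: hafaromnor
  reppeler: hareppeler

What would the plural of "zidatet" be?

"zidatet" ends in -t. The stems ending in -t (zukdinkat → zuolkdinkat, wapolut → waolpolut, tadet → taoldet) insert -ol- after the first vowel.
So zidatet → zioldatet.

zioldatet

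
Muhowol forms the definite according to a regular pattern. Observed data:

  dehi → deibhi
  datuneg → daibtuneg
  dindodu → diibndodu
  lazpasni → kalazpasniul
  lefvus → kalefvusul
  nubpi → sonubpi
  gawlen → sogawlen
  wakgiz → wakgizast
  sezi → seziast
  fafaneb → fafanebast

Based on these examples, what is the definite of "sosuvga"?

sosuvgaast

dehi and lazpasni both end in -i yet inflect differently (deibhi, kalazpasniul), so the final letter is not what conditions the rule; the first letter is.
"sosuvga" begins with s-. The one such stem in the data (sezi → seziast) adds -ast, so the same rule applies.
The other patterns: stems beginning with d- insert -ib- after the first vowel; stems beginning with l- add ka- … -ul around the stem; stems beginning with g- or n- add the prefix so-.
So sosuvga → sosuvgaast.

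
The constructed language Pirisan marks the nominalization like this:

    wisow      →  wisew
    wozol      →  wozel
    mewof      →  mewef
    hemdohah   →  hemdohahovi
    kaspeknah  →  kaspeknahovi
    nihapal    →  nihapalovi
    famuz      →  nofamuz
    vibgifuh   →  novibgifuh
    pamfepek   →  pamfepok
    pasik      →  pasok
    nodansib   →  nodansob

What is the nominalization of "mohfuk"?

wozol and nihapal both end in -l yet inflect differently (wozel, nihapalovi), so the final letter is not what conditions the rule; the last vowel is.
"mohfuk" has last vowel 'u'. The stems whose last vowel is 'u' (famuz → nofamuz, vibgifuh → novibgifuh) add the prefix no-.
So mohfuk → nomohfuk.

nomohfuk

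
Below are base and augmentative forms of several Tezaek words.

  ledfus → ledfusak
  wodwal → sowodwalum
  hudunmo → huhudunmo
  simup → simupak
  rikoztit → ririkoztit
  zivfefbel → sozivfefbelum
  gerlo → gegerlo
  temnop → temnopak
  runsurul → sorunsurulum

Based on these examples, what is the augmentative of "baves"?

bavesak

ledfus and runsurul both have last vowel 'u' yet inflect differently (ledfusak, sorunsurulum), so the last vowel is not what conditions the rule; the final letter is.
"baves" ends in -s. The one such stem in the data (ledfus → ledfusak) adds -ak, so the same rule applies.
So baves → bavesak.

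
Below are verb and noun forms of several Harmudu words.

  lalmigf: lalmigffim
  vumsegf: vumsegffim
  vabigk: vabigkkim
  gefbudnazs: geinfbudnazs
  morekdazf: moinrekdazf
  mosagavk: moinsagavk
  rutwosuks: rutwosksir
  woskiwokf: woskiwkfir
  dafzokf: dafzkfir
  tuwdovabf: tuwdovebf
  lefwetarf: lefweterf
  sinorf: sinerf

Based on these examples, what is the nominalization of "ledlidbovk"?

"ledlidbovk" has second-to-last letter 'v'. The one such stem in the data (mosagavk → moinsagavk) inserts -in- after the first vowel (as do gefbudnazs, morekdazf), so the same rule applies.
So ledlidbovk → leindlidbovk.

leindlidbovk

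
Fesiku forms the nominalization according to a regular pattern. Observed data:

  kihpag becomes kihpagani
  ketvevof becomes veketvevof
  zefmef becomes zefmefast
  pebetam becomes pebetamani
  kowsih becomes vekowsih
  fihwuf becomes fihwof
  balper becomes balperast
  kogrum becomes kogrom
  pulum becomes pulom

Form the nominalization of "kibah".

fihwuf and zefmef both end in -f yet inflect differently (fihwof, zefmefast), so the final letter is not what conditions the rule; the last vowel is.
"kibah" has last vowel 'a'. The stems whose last vowel is 'a' (pebetam → pebetamani, kihpag → kihpagani) add -ani.
The other patterns: stems whose last vowel is 'u' change the last vowel to 'o'; stems whose last vowel is 'e' add -ast; stems whose last vowel is 'i' or 'o' add the prefix ve-.
So kibah → kibahani.

kibahani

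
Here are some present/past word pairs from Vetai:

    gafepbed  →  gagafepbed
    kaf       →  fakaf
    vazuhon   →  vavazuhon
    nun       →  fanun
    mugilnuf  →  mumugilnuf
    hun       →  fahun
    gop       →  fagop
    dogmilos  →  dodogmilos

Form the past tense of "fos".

fafos

mugilnuf and kaf both end in -f yet inflect differently (mumugilnuf, fakaf), so the final letter is not what conditions the rule; the number of vowels is.
"fos" has 1 vowel. The stems with 1 vowel (gop → fagop, kaf → fakaf, hun → fahun) add the prefix fa-.
So fos → fafos.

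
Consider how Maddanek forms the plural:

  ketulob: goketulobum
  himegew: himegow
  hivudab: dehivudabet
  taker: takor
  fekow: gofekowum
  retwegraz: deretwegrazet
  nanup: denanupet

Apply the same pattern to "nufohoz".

gonufohozum

"nufohoz" has last vowel 'o'. The stems whose last vowel is 'o' (fekow → gofekowum, ketulob → goketulobum) add go- … -um around the stem.
The other patterns: stems whose last vowel is 'e' change the last vowel to 'o'; stems whose last vowel is 'a' or 'u' add de- … -et around the stem.
So nufohoz → gonufohozum.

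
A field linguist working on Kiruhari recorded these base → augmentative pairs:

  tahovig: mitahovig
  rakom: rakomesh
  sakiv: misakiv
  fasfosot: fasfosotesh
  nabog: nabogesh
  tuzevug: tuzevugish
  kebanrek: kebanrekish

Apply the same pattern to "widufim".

miwidufim

"widufim" has last vowel 'i'. The stems whose last vowel is 'i' (tahovig → mitahovig, sakiv → misakiv) add the prefix mi-.
The other patterns: stems whose last vowel is 'o' add -esh; stems whose last vowel is 'e' or 'u' add -ish.
So widufim → miwidufim.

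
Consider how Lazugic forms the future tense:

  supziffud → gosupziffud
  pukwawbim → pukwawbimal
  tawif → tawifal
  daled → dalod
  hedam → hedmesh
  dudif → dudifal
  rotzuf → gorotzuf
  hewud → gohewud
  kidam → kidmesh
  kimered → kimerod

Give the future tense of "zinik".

zinikal

"zinik" has last vowel 'i'. The stems whose last vowel is 'i' (tawif → tawifal, pukwawbim → pukwawbimal, dudif → dudifal) add -al.
So zinik → zinikal.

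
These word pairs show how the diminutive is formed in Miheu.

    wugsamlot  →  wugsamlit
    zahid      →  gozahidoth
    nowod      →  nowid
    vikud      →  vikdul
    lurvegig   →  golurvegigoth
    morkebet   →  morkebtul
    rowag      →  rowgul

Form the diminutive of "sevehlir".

"sevehlir" has last vowel 'i'. The stems whose last vowel is 'i' (lurvegig → golurvegigoth, zahid → gozahidoth) add go- … -oth around the stem.
So sevehlir → gosevehliroth.

gosevehliroth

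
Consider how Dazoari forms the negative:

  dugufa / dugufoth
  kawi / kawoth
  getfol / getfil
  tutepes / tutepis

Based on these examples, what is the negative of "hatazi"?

hatazoth

"hatazi" ends in a vowel. The stems ending in a vowel (dugufa → dugufoth, kawi → kawoth) drop the final letter and add -oth.
So hatazi → hatazoth.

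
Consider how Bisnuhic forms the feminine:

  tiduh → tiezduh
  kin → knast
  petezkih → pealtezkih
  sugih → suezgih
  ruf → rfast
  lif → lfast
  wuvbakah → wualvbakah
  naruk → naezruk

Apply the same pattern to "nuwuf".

nuezwuf

"nuwuf" has 2 vowels. The stems with 2 vowels (sugih → suezgih, tiduh → tiezduh, naruk → naezruk) insert -ez- after the first vowel.
The other patterns: stems with 1 vowel delete the last vowel and add -ast; stems with 3 vowels insert -al- after the first vowel.
So nuwuf → nuezwuf.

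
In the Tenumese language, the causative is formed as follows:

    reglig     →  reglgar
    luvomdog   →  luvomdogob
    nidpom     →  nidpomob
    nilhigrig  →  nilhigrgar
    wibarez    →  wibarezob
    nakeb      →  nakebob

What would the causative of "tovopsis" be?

tovopssar

nilhigrig and luvomdog both end in -g yet inflect differently (nilhigrgar, luvomdogob), so the final letter is not what conditions the rule; the last vowel is.
"tovopsis" has last vowel 'i'. The stems whose last vowel is 'i' (nilhigrig → nilhigrgar, reglig → reglgar) delete the last vowel and add -ar.
The other pattern: stems whose last vowel is 'e' or 'o' add -ob.
So tovopsis → tovopssar.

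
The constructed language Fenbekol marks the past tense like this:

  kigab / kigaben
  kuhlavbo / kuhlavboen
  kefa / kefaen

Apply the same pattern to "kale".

kaleen

Every pair shown (kigab → kigaben, kuhlavbo → kuhlavboen, kefa → kefaen) follows the same rule: add -en.
So kale → kaleen.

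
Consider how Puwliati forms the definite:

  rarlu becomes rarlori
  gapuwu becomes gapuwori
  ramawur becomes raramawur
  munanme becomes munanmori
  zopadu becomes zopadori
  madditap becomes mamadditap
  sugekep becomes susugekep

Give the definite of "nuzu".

ramawur and rarlu both have last vowel 'u' yet inflect differently (raramawur, rarlori), so the last vowel is not what conditions the rule; whether the stem ends in a vowel or a consonant is.
"nuzu" ends in a vowel. The stems ending in a vowel (rarlu → rarlori, gapuwu → gapuwori, munanme → munanmori) drop the final letter and add -ori.
So nuzu → nuzori.

nuzori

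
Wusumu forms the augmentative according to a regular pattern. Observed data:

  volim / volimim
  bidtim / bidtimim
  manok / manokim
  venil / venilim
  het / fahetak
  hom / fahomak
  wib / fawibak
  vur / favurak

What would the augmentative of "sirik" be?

"sirik" has 2 vowels. The stems with 2 vowels (volim → volimim, bidtim → bidtimim, manok → manokim) add -im.
The other pattern: stems with 1 vowel add fa- … -ak around the stem.
So sirik → sirikim.

sirikim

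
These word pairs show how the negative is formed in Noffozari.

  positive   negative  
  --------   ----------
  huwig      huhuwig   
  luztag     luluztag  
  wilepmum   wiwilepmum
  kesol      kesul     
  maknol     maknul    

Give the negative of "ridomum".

riridomum

"ridomum" ends in -m. The one such stem in the data (wilepmum → wiwilepmum) repeats the first consonant+vowel as a prefix (as do luztag, huwig), so the same rule applies.
The other pattern: stems ending in -l change the last vowel to 'u'.
So ridomum → riridomum.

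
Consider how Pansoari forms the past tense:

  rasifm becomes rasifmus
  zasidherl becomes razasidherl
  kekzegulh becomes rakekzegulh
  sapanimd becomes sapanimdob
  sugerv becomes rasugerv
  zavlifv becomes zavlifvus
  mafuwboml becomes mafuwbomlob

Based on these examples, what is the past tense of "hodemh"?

"hodemh" has second-to-last letter 'm'. The stems whose second-to-last letter is 'm' (sapanimd → sapanimdob, mafuwboml → mafuwbomlob) add -ob.
So hodemh → hodemhob.

hodemhob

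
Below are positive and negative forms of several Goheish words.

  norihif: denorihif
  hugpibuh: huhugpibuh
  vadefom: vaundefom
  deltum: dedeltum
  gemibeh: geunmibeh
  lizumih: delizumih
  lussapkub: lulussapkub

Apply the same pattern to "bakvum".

babakvum

gemibeh and hugpibuh both end in -h yet inflect differently (geunmibeh, huhugpibuh), so the final letter is not what conditions the rule; the last vowel is.
"bakvum" has last vowel 'u'. The stems whose last vowel is 'u' (lussapkub → lulussapkub, hugpibuh → huhugpibuh, deltum → dedeltum) repeat the first consonant+vowel as a prefix.
The other patterns: stems whose last vowel is 'e' or 'o' insert -un- after the first vowel; stems whose last vowel is 'i' add the prefix de-.
So bakvum → babakvum.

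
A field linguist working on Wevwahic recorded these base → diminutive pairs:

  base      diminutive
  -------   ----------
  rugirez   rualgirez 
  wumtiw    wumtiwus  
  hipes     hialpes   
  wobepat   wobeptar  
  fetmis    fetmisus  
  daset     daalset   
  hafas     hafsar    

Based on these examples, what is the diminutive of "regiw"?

daset and wobepat both end in -t yet inflect differently (daalset, wobeptar), so the final letter is not what conditions the rule; the last vowel is.
"regiw" has last vowel 'i'. The stems whose last vowel is 'i' (wumtiw → wumtiwus, fetmis → fetmisus) add -us.
The other patterns: stems whose last vowel is 'e' insert -al- after the first vowel; stems whose last vowel is 'a' delete the last vowel and add -ar.
So regiw → regiwus.

regiwus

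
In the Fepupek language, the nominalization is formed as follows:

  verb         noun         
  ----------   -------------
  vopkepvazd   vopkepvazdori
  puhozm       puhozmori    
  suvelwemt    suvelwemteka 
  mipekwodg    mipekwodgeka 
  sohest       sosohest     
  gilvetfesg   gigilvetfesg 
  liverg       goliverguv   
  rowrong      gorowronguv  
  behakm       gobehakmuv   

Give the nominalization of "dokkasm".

"dokkasm" has second-to-last letter 's'. The stems whose second-to-last letter is 's' (sohest → sosohest, gilvetfesg → gigilvetfesg) repeat the first consonant+vowel as a prefix.
So dokkasm → dodokkasm.

dodokkasm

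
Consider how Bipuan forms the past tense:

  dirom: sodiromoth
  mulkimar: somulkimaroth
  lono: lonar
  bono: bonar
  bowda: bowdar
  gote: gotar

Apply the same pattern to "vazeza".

vazezar

dirom and lono both have last vowel 'o' yet inflect differently (sodiromoth, lonar), so the last vowel is not what conditions the rule; whether the stem ends in a vowel or a consonant is.
"vazeza" ends in a vowel. The stems ending in a vowel (lono → lonar, bono → bonar, bowda → bowdar) drop the final letter and add -ar.
So vazeza → vazezar.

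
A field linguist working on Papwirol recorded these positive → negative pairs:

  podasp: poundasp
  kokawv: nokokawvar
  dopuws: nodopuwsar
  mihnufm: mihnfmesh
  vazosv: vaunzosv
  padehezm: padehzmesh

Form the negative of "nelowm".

nonelowmar

kokawv and vazosv both end in -v yet inflect differently (nokokawvar, vaunzosv), so the final letter is not what conditions the rule; the second-to-last letter is.
"nelowm" has second-to-last letter 'w'. The stems whose second-to-last letter is 'w' (kokawv → nokokawvar, dopuws → nodopuwsar) add no- … -ar around the stem.
The other patterns: stems whose second-to-last letter is 's' insert -un- after the first vowel; stems whose second-to-last letter is 'f' or 'z' delete the last vowel and add -esh.
So nelowm → nonelowmar.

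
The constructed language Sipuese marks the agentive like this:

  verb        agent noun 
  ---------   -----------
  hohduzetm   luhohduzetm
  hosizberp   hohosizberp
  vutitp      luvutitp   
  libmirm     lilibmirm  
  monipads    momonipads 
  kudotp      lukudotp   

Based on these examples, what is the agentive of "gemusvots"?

hohduzetm and libmirm both end in -m yet inflect differently (luhohduzetm, lilibmirm), so the final letter is not what conditions the rule; the second-to-last letter is.
"gemusvots" has second-to-last letter 't'. The stems whose second-to-last letter is 't' (vutitp → luvutitp, hohduzetm → luhohduzetm, kudotp → lukudotp) add the prefix lu-.
So gemusvots → lugemusvots.

lugemusvots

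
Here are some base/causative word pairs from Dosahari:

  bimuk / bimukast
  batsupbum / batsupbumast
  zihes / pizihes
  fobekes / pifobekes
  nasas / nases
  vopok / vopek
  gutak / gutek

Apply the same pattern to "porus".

zihes and nasas both end in -s yet inflect differently (pizihes, nases), so the final letter is not what conditions the rule; the last vowel is.
"porus" has last vowel 'u'. The stems whose last vowel is 'u' (bimuk → bimukast, batsupbum → batsupbumast) add -ast.
So porus → porusast.

porusast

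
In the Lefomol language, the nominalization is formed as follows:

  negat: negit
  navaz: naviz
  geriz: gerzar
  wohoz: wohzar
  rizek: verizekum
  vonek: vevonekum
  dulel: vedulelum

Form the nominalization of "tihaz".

tihiz

"tihaz" has last vowel 'a'. The stems whose last vowel is 'a' (negat → negit, navaz → naviz) change the last vowel to 'i'.
The other patterns: stems whose last vowel is 'i' or 'o' delete the last vowel and add -ar; stems whose last vowel is 'e' add ve- … -um around the stem.
So tihaz → tihiz.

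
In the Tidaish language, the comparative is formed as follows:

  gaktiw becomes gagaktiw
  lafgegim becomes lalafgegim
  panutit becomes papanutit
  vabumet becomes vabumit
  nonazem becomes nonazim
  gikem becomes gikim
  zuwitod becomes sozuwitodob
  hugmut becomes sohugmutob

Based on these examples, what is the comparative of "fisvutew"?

panutit and vabumet both end in -t yet inflect differently (papanutit, vabumit), so the final letter is not what conditions the rule; the last vowel is.
"fisvutew" has last vowel 'e'. The stems whose last vowel is 'e' (vabumet → vabumit, nonazem → nonazim, gikem → gikim) change the last vowel to 'i'.
The other patterns: stems whose last vowel is 'i' repeat the first consonant+vowel as a prefix; stems whose last vowel is 'o' or 'u' add so- … -ob around the stem.
So fisvutew → fisvutiw.

fisvutiw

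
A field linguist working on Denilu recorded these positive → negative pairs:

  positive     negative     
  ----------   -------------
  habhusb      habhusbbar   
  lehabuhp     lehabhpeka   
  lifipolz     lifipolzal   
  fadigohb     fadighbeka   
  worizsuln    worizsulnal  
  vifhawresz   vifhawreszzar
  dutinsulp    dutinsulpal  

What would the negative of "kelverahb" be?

kelverhbeka

habhusb and fadigohb both end in -b yet inflect differently (habhusbbar, fadighbeka), so the final letter is not what conditions the rule; the second-to-last letter is.
"kelverahb" has second-to-last letter 'h'. The stems whose second-to-last letter is 'h' (lehabuhp → lehabhpeka, fadigohb → fadighbeka) delete the last vowel and add -eka.
So kelverahb → kelverhbeka.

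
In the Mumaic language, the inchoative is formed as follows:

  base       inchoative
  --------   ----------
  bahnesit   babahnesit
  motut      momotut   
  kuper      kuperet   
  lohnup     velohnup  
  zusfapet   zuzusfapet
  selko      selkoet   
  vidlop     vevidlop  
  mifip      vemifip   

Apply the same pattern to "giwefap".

"giwefap" ends in -p. The stems ending in -p (mifip → vemifip, vidlop → vevidlop, lohnup → velohnup) add the prefix ve-.
The other patterns: stems ending in -t repeat the first consonant+vowel as a prefix; stems ending in -o or -r add -et.
So giwefap → vegiwefap.

vegiwefap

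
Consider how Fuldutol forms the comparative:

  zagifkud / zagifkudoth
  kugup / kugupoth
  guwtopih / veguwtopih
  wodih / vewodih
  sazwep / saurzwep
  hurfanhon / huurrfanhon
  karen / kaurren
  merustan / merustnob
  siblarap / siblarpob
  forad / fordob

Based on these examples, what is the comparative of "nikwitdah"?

nikwitdhob

"nikwitdah" has last vowel 'a'. The stems whose last vowel is 'a' (merustan → merustnob, siblarap → siblarpob, forad → fordob) delete the last vowel and add -ob.
The other patterns: stems whose last vowel is 'u' add -oth; stems whose last vowel is 'i' add the prefix ve-; stems whose last vowel is 'e' or 'o' insert -ur- after the first vowel.
So nikwitdah → nikwitdhob.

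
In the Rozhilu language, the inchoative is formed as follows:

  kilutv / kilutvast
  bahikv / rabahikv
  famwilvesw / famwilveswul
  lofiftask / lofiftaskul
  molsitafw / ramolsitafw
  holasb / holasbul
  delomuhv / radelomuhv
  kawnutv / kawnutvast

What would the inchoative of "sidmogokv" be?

kawnutv and delomuhv both end in -v yet inflect differently (kawnutvast, radelomuhv), so the final letter is not what conditions the rule; the second-to-last letter is.
"sidmogokv" has second-to-last letter 'k'. The one such stem in the data (bahikv → rabahikv) adds the prefix ra-, so the same rule applies.
The other patterns: stems whose second-to-last letter is 's' add -ul; stems whose second-to-last letter is 't' add -ast.
So sidmogokv → rasidmogokv.

rasidmogokv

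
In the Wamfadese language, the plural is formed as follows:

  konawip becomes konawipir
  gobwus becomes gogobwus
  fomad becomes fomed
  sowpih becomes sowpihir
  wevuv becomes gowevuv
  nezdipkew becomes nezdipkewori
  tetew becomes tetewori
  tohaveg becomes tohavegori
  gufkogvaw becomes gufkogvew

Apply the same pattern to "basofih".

"basofih" has last vowel 'i'. The stems whose last vowel is 'i' (sowpih → sowpihir, konawip → konawipir) add -ir.
The other patterns: stems whose last vowel is 'a' change the last vowel to 'e'; stems whose last vowel is 'e' add -ori; stems whose last vowel is 'u' add the prefix go-.
So basofih → basofihir.

basofihir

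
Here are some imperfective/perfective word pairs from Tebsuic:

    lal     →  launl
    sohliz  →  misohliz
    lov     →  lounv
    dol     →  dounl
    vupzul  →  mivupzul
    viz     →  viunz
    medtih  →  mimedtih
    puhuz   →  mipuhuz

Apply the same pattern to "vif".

viunf

viz and sohliz both end in -z yet inflect differently (viunz, misohliz), so the final letter is not what conditions the rule; the number of vowels is.
"vif" has 1 vowel. The stems with 1 vowel (lov → lounv, viz → viunz, dol → dounl) insert -un- after the first vowel.
So vif → viunf.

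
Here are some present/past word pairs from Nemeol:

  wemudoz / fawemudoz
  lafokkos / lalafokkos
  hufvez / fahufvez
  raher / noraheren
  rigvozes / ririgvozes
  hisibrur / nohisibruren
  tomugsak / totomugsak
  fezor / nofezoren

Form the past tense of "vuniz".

favuniz

fezor and wemudoz both have last vowel 'o' yet inflect differently (nofezoren, fawemudoz), so the last vowel is not what conditions the rule; the final letter is.
"vuniz" ends in -z. The stems ending in -z (wemudoz → fawemudoz, hufvez → fahufvez) add the prefix fa-.
The other patterns: stems ending in -r add no- … -en around the stem; stems ending in -k or -s repeat the first consonant+vowel as a prefix.
So vuniz → favuniz.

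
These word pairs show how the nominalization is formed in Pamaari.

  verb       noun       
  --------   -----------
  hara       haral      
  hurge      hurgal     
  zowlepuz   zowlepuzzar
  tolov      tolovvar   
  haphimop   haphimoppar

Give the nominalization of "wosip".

hara and haphimop both begin with h- yet inflect differently (haral, haphimoppar), so the first letter is not what conditions the rule; whether the stem ends in a vowel or a consonant is.
"wosip" ends in a consonant. The stems ending in a consonant (zowlepuz → zowlepuzzar, tolov → tolovvar, haphimop → haphimoppar) double the final consonant and add -ar.
So wosip → wosippar.

wosippar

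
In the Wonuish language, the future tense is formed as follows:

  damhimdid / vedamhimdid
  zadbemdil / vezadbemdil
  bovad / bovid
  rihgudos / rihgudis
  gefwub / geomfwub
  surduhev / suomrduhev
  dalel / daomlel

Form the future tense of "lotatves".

loomtatves

damhimdid and bovad both end in -d yet inflect differently (vedamhimdid, bovid), so the final letter is not what conditions the rule; the last vowel is.
"lotatves" has last vowel 'e'. The stems whose last vowel is 'e' (surduhev → suomrduhev, dalel → daomlel) insert -om- after the first vowel.
The other patterns: stems whose last vowel is 'i' add the prefix ve-; stems whose last vowel is 'a' or 'o' change the last vowel to 'i'.
So lotatves → loomtatves.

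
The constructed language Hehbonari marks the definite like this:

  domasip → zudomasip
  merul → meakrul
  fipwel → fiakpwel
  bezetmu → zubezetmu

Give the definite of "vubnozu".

zuvubnozu

"vubnozu" ends in -u. The one such stem in the data (bezetmu → zubezetmu) adds the prefix zu-, so the same rule applies.
The other pattern: stems ending in -l insert -ak- after the first vowel.
So vubnozu → zuvubnozu.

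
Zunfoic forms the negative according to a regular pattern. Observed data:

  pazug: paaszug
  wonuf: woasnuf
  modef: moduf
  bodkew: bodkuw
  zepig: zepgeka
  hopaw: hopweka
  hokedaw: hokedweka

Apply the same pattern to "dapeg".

dapug

wonuf and modef both end in -f yet inflect differently (woasnuf, moduf), so the final letter is not what conditions the rule; the last vowel is.
"dapeg" has last vowel 'e'. The stems whose last vowel is 'e' (modef → moduf, bodkew → bodkuw) change the last vowel to 'u'.
So dapeg → dapug.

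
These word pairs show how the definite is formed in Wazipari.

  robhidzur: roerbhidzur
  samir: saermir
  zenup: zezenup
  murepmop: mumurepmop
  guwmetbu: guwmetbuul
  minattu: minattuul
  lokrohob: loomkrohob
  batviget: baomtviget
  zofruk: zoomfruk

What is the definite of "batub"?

robhidzur and zenup both have last vowel 'u' yet inflect differently (roerbhidzur, zezenup), so the last vowel is not what conditions the rule; the final letter is.
"batub" ends in -b. The one such stem in the data (lokrohob → loomkrohob) inserts -om- after the first vowel (as do batviget, zofruk), so the same rule applies.
The other patterns: stems ending in -r insert -er- after the first vowel; stems ending in -p repeat the first consonant+vowel as a prefix; stems ending in -u add -ul.
So batub → baomtub.

baomtub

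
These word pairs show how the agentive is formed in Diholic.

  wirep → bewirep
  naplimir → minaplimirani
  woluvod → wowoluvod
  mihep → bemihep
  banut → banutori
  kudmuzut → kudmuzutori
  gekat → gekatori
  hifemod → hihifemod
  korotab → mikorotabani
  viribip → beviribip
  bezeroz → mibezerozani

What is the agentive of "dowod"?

dodowod

"dowod" ends in -d. The stems ending in -d (woluvod → wowoluvod, hifemod → hihifemod) repeat the first consonant+vowel as a prefix.
So dowod → dodowod.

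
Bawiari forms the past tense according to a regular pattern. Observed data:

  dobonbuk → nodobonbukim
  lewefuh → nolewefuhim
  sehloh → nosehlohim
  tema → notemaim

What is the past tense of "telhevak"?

notelhevakim

Every pair shown (dobonbuk → nodobonbukim, lewefuh → nolewefuhim, sehloh → nosehlohim, …) follows the same rule: add no- … -im around the stem.
So telhevak → notelhevakim.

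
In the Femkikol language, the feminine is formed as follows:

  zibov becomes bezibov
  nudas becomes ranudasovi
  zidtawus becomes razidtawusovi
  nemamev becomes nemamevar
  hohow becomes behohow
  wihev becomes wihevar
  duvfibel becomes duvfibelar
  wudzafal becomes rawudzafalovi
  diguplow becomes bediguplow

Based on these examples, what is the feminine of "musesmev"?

musesmevar

nemamev and zibov both end in -v yet inflect differently (nemamevar, bezibov), so the final letter is not what conditions the rule; the last vowel is.
"musesmev" has last vowel 'e'. The stems whose last vowel is 'e' (nemamev → nemamevar, duvfibel → duvfibelar, wihev → wihevar) add -ar.
The other patterns: stems whose last vowel is 'o' add the prefix be-; stems whose last vowel is 'a' or 'u' add ra- … -ovi around the stem.
So musesmev → musesmevar.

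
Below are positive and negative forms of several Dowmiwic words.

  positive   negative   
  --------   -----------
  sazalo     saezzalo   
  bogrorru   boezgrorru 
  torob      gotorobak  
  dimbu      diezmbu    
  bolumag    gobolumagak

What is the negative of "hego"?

heezgo

torob and sazalo both have last vowel 'o' yet inflect differently (gotorobak, saezzalo), so the last vowel is not what conditions the rule; whether the stem ends in a vowel or a consonant is.
"hego" ends in a vowel. The stems ending in a vowel (sazalo → saezzalo, bogrorru → boezgrorru, dimbu → diezmbu) insert -ez- after the first vowel.
So hego → heezgo.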